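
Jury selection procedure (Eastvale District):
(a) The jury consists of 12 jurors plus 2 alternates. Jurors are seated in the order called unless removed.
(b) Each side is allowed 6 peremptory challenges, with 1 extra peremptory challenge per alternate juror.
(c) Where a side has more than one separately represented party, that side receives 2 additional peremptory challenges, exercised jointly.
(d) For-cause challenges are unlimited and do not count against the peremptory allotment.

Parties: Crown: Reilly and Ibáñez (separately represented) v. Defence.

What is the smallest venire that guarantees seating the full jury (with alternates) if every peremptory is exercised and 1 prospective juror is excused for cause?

Seats to fill: 12 + 2 alternates = 14.
Peremptories — Crown: 6 + 1×2 + 2 = 10; Defence: 6 + 1×2 = 8; total 18.
For-cause removals: 1.
Minimum venire: 14 + 18 + 1 = 33.

33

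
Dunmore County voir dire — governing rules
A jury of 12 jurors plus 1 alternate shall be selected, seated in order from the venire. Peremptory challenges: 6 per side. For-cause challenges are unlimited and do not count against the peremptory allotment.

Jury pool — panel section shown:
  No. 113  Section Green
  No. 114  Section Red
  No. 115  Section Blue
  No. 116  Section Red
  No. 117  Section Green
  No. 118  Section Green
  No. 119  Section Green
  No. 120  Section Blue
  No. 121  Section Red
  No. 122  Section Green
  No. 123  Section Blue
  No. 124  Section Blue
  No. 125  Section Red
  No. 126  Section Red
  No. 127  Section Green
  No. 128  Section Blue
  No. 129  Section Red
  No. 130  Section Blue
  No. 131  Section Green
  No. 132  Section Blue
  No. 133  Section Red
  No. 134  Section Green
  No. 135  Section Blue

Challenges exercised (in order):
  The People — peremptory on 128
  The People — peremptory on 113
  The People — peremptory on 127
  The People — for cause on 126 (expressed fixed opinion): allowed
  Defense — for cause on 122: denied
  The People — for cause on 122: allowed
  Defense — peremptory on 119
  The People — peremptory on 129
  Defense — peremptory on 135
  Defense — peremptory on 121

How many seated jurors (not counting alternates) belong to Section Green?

3

Removed: #113, #119, #121, #122, #126, #127, #128, #129, #135.
Seated jurors 1–12: #114, #115, #116, #117, #118, #120, #123, #124, #125, #130, #131, #132 (alternates #133 not counted).
Of those, in Section Green: #117, #118, #131 → 3.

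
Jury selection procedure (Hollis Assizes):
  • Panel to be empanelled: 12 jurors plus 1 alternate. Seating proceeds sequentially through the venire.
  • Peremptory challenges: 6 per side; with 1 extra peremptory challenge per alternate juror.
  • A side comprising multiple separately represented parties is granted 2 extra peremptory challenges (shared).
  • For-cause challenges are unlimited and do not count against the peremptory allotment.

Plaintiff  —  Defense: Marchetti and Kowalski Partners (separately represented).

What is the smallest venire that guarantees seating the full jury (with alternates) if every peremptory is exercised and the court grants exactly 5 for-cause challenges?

Seats to fill: 12 + 1 alternates = 13.
Peremptories — Plaintiff: 6 + 1×1 = 7; Defense: 6 + 1×1 + 2 = 9; total 16.
For-cause removals: 5.
Minimum venire: 13 + 16 + 5 = 34.

34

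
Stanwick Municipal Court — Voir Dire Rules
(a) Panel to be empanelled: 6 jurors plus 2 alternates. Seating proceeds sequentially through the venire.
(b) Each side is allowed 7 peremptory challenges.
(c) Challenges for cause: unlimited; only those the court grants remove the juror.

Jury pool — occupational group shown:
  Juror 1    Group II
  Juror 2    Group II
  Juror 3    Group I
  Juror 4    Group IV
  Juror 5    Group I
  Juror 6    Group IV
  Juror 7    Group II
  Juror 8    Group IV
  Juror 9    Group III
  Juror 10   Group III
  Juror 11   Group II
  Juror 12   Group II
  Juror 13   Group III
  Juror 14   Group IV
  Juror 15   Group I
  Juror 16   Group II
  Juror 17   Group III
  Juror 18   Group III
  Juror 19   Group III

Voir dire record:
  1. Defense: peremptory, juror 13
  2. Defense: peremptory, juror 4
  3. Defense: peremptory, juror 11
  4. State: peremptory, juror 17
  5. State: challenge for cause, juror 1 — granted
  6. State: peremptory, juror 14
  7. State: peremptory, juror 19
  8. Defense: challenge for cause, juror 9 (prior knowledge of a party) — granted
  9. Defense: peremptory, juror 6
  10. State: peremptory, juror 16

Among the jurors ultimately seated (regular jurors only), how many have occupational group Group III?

Removed: #1, #4, #6, #9, #11, #13, #14, #16, #17, #19.
Seated jurors 1–6: #2, #3, #5, #7, #8, #10 (alternates #12, #15 not counted).
Of those, in Group III: #10 → 1.

1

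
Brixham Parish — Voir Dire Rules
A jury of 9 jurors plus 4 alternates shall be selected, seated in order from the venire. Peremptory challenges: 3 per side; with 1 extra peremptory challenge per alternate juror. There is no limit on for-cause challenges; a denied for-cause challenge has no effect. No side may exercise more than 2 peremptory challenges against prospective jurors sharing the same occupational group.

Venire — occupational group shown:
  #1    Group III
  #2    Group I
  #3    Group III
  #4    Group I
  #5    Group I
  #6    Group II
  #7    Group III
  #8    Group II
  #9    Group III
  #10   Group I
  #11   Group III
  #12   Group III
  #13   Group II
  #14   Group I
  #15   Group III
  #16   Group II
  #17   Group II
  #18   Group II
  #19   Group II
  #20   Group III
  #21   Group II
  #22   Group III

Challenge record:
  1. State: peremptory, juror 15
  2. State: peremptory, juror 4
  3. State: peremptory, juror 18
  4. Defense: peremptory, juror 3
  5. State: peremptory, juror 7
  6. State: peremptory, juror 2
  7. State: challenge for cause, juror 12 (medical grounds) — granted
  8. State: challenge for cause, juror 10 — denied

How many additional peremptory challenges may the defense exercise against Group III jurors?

1

Defense peremptories so far: #3 — 1 of 7 used, 6 left overall.
Against Group III: #3 — 1 used; per-group cap 2 leaves 1.
Binding limit: min(6, 1) = 1.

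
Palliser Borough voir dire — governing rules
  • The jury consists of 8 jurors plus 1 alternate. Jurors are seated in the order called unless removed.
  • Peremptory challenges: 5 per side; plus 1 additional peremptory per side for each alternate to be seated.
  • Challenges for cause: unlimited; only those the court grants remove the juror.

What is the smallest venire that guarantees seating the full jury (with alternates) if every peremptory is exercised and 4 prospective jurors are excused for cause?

25

Seats to fill: 8 + 1 alternates = 9.
Peremptories: 5 + 1×1 = 6 per side × 2 sides = 12.
For-cause removals: 4.
Minimum venire: 9 + 12 + 4 = 25.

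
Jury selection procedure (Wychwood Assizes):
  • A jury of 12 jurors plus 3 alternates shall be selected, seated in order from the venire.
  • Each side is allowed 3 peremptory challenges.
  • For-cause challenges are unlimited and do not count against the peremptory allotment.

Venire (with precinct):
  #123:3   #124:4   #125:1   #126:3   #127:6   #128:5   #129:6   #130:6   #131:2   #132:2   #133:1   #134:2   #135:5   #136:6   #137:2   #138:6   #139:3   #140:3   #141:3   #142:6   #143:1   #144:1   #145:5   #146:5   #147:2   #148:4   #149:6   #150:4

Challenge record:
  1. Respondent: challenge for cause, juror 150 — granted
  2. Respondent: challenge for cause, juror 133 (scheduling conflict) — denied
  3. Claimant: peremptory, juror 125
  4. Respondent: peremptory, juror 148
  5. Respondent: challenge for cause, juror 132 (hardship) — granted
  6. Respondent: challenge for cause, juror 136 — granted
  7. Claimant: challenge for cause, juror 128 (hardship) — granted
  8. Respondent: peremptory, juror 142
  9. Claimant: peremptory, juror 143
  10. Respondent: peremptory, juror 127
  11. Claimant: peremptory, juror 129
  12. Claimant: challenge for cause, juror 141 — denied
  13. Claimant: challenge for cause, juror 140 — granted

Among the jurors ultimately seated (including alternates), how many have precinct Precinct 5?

3

Removed: #125, #127, #128, #129, #132, #136, #140, #142, #143, #148, #150.
Seated (15 incl. alternates): #123, #124, #126, #130, #131, #133, #134, #135, #137, #138, #139, #141, #144, #145, #146.
Of those, in Precinct 5: #135, #145, #146 → 3.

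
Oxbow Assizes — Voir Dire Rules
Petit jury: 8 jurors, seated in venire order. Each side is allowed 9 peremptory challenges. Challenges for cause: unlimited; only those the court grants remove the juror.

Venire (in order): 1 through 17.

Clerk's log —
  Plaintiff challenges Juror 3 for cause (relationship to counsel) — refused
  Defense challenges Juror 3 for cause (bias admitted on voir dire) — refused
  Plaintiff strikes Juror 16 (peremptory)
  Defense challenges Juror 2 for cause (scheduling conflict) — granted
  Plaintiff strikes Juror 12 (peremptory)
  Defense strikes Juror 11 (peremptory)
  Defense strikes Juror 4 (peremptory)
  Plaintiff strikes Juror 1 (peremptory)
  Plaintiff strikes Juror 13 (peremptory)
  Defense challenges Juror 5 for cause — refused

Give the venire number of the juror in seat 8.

Removed: #1, #2, #4, #11, #12, #13, #16. (#3, #5 stay — for-cause denied.)
Seating in order: seats 1–8 → #3, #5, #6, #7, #8, #9, #10, #14.
So seat 8 is #14.

14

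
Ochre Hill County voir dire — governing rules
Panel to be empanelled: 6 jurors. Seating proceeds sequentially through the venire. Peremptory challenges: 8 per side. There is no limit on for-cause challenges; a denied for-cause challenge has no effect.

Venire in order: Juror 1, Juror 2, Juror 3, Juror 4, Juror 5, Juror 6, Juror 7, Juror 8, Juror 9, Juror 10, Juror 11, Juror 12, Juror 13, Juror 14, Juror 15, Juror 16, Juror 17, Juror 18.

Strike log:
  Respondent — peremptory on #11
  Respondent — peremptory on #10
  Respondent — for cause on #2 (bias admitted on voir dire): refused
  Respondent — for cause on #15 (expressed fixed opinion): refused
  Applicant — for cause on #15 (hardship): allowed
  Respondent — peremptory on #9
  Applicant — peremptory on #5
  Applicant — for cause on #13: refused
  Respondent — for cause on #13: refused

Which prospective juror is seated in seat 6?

Removed: #5, #9, #10, #11, #15. (#2, #13 stay — for-cause denied.)
Seating in order: seats 1–6 → #1, #2, #3, #4, #6, #7.
So seat 6 is #7.

7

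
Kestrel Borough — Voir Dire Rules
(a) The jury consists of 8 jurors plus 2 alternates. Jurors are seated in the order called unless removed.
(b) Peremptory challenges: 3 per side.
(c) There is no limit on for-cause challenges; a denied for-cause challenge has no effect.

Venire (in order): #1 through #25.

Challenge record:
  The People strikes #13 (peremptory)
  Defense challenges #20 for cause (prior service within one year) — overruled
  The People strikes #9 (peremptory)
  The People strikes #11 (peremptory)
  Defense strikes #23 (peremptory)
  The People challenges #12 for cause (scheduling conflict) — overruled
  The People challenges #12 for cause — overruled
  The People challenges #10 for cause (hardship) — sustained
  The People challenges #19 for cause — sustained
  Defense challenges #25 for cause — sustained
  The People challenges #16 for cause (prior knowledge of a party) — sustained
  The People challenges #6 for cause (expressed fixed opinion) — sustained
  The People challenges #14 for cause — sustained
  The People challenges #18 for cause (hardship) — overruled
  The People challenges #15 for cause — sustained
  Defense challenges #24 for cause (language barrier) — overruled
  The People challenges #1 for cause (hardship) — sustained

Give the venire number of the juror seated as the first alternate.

Removed: #1, #6, #9, #10, #11, #13, #14, #15, #16, #19, #23, #25. (#12, #18, #20, #24 stay — for-cause denied.)
Seating in order: seats 1–8 → #2, #3, #4, #5, #7, #8, #12, #17; alternates → #18, #20.
So alternate 1 is #18.

18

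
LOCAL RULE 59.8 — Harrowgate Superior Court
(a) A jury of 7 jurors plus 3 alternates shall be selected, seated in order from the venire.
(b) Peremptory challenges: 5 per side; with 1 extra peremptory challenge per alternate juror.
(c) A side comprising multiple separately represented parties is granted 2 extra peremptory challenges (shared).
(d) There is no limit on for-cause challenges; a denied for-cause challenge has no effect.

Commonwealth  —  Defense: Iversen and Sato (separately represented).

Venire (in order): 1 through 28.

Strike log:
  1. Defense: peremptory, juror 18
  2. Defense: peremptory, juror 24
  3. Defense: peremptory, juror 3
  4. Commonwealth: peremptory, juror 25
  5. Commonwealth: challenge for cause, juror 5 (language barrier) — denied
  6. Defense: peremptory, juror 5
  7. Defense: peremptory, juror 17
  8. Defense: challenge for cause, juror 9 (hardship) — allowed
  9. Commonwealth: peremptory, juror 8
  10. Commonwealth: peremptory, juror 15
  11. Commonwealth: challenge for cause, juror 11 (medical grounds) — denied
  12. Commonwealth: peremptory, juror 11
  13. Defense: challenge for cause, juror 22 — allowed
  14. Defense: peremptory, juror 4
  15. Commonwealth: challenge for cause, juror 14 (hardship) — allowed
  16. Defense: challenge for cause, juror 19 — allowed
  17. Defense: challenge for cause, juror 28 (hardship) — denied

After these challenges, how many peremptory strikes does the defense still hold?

Defense allotment: 5 base + 1 × 3 alternates + 2 multi-party = 10.
Defense peremptories used: #18, #24, #3, #5, #17, #4 — 6 (for-cause on #9, #22, #19, #28 don't count).
Remaining: 10 − 6 = 4.

4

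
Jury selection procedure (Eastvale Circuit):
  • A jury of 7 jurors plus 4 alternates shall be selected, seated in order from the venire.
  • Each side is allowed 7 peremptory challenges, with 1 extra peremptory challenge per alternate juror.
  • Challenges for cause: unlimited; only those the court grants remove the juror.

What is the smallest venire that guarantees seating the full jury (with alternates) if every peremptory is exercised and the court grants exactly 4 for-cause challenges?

Seats to fill: 7 + 4 alternates = 11.
Peremptories: 7 + 1×4 = 11 per side × 2 sides = 22.
For-cause removals: 4.
Minimum venire: 11 + 22 + 4 = 37.

37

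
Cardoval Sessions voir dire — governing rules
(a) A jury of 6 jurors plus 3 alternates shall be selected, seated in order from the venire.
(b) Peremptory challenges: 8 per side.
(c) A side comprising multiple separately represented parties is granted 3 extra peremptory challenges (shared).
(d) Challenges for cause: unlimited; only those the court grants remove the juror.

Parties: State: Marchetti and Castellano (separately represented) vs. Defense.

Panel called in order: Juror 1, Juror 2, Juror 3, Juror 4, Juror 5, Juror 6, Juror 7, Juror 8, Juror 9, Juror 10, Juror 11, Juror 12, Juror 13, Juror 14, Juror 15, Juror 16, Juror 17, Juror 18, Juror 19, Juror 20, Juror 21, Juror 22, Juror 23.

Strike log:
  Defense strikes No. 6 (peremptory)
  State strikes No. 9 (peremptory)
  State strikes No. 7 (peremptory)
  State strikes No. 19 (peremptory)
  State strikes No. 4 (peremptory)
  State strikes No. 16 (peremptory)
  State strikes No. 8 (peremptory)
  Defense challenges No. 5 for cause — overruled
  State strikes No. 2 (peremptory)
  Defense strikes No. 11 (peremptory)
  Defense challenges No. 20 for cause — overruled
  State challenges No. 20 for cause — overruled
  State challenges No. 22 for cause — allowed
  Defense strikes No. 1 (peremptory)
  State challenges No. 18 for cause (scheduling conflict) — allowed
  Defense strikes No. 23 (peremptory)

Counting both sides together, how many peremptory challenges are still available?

8

State allotment: 8 base + 3 multi-party = 11. Defense allotment: 8.
State peremptories used: #9, #7, #19, #4, #16, #8, #2 — 7 (for-cause on #20, #22, #18 don't count).
Defense peremptories used: #6, #11, #1, #23 — 4 (for-cause on #5, #20 don't count).
Remaining: (11 − 7) + (8 − 4) = 8.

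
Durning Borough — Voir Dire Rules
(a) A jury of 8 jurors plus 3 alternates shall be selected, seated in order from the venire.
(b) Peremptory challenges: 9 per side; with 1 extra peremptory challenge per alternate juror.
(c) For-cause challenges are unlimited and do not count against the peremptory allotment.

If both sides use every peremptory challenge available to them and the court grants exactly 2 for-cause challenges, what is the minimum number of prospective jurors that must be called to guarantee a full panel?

37

Seats to fill: 8 + 3 alternates = 11.
Peremptories: 9 + 1×3 = 12 per side × 2 sides = 24.
For-cause removals: 2.
Minimum venire: 11 + 24 + 2 = 37.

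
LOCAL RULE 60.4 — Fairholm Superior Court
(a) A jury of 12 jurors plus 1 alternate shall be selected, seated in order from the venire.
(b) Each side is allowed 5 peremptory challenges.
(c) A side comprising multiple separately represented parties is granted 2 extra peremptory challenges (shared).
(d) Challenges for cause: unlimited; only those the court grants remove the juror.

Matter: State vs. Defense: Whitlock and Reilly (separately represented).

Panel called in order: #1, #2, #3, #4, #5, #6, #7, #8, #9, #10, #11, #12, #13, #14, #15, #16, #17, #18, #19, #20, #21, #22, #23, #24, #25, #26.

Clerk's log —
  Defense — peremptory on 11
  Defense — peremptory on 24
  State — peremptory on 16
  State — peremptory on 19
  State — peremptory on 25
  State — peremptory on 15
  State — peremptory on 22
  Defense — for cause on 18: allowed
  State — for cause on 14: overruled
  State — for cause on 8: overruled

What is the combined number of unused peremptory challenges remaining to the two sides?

5

State allotment: 5. Defense allotment: 5 base + 2 multi-party = 7.
State peremptories used: #16, #19, #25, #15, #22 — 5 (for-cause on #14, #8 don't count).
Defense peremptories used: #11, #24 — 2 (the for-cause on #18 doesn't count).
Remaining: (5 − 5) + (7 − 2) = 5.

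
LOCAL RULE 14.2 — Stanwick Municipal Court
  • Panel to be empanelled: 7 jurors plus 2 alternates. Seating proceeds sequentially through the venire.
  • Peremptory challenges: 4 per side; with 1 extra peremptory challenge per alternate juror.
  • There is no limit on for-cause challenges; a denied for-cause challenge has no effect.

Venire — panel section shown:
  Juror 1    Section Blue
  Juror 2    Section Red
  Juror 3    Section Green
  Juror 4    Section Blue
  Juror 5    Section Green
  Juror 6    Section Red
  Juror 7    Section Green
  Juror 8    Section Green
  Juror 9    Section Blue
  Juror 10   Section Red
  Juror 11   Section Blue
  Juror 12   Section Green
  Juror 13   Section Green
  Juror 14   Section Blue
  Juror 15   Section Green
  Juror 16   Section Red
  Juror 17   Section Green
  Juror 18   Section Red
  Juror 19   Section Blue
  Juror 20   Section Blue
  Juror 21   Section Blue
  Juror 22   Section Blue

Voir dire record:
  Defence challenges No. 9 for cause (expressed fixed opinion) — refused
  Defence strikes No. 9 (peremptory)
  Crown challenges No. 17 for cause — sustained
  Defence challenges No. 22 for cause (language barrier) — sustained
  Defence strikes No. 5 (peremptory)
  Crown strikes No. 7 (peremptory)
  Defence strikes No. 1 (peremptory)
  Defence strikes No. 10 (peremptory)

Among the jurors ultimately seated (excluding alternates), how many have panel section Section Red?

2

Removed: #1, #5, #7, #9, #10, #17, #22.
Seated jurors 1–7: #2, #3, #4, #6, #8, #11, #12 (alternates #13, #14 not counted).
Of those, in Section Red: #2, #6 → 2.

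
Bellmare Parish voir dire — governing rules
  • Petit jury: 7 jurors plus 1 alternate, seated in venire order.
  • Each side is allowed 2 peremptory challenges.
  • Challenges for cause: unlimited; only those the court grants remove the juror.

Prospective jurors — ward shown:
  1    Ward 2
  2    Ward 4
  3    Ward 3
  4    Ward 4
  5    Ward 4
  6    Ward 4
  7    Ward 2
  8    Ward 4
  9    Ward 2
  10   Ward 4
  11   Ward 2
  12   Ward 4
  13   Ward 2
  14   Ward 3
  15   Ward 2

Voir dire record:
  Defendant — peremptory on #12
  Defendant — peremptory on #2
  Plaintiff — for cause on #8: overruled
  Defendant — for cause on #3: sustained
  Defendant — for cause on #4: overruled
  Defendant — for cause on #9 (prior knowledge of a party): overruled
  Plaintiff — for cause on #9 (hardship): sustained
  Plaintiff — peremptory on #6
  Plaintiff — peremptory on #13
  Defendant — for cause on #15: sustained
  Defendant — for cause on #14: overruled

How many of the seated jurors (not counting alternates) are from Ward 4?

Removed: #2, #3, #6, #9, #12, #13, #15.
Seated jurors 1–7: #1, #4, #5, #7, #8, #10, #11 (alternates #14 not counted).
Of those, in Ward 4: #4, #5, #8, #10 → 4.

4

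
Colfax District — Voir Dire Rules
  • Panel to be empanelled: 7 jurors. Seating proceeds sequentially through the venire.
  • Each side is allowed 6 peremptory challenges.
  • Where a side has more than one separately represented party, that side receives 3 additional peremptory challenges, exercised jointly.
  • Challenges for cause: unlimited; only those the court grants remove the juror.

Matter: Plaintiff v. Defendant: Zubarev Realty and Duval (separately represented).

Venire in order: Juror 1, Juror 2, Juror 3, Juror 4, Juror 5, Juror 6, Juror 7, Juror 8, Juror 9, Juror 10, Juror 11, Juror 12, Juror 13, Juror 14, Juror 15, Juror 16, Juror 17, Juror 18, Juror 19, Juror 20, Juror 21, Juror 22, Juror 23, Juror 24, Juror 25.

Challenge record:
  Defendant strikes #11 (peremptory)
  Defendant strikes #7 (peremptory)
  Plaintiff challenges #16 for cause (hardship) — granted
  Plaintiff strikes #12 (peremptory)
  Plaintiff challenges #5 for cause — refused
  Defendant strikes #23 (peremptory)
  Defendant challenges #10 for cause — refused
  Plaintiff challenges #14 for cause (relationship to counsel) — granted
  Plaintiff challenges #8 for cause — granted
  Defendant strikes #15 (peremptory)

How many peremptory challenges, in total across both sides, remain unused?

Plaintiff allotment: 6. Defendant allotment: 6 base + 3 multi-party = 9.
Plaintiff peremptories used: #12 — 1 (for-cause on #16, #5, #14, #8 don't count).
Defendant peremptories used: #11, #7, #23, #15 — 4 (the for-cause on #10 doesn't count).
Remaining: (6 − 1) + (9 − 4) = 10.

10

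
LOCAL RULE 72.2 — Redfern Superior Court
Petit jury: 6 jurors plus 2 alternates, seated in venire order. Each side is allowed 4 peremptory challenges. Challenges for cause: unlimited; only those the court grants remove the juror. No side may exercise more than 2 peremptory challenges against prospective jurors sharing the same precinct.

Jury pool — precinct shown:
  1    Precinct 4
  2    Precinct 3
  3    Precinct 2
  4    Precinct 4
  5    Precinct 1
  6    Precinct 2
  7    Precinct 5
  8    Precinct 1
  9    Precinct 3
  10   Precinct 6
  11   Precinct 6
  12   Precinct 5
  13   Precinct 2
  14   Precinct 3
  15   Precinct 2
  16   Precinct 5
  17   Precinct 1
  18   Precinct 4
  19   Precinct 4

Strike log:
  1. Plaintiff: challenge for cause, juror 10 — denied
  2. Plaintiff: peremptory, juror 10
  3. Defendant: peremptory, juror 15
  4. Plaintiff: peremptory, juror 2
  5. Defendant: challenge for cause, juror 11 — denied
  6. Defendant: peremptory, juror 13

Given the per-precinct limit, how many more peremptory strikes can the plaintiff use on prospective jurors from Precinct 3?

1

Plaintiff peremptories so far: #10, #2 — 2 of 4 used, 2 left overall.
Against Precinct 3: #2 — 1 used; per-precinct cap 2 leaves 1.
Binding limit: min(2, 1) = 1.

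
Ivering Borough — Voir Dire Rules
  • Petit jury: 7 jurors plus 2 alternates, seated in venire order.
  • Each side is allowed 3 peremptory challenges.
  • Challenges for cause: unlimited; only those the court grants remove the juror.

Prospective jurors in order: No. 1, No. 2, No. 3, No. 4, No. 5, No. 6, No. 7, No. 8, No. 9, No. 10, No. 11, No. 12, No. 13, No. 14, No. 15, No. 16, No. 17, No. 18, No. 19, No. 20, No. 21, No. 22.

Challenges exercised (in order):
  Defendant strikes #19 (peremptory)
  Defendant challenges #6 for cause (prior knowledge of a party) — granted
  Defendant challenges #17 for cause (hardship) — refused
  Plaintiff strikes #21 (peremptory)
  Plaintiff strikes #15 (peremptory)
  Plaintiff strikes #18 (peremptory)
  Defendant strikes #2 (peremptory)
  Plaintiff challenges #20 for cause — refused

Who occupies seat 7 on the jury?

9

Removed: #2, #6, #15, #18, #19, #21. (#17, #20 stay — for-cause denied.)
Filling seats in venire order through position 7: #1, #3, #4, #5, #7, #8, #9.
So seat 7 is #9.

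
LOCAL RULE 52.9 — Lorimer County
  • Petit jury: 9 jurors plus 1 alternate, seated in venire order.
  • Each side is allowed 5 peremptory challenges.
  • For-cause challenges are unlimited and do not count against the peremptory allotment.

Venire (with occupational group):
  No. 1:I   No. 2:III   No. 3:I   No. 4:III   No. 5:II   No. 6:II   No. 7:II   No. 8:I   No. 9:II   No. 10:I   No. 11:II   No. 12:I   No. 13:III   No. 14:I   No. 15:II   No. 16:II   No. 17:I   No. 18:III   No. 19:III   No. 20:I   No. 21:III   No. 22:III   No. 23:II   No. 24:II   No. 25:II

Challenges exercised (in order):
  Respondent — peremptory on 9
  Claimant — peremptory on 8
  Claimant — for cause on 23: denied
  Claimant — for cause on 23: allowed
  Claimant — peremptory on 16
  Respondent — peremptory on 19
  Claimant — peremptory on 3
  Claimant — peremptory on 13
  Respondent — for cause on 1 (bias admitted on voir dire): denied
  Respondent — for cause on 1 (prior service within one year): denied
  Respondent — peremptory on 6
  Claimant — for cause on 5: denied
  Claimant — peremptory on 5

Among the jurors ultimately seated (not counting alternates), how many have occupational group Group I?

Removed: #3, #5, #6, #8, #9, #13, #16, #19, #23.
Seated jurors 1–9: #1, #2, #4, #7, #10, #11, #12, #14, #15 (alternates #17 not counted).
Of those, in Group I: #1, #10, #12, #14 → 4.

4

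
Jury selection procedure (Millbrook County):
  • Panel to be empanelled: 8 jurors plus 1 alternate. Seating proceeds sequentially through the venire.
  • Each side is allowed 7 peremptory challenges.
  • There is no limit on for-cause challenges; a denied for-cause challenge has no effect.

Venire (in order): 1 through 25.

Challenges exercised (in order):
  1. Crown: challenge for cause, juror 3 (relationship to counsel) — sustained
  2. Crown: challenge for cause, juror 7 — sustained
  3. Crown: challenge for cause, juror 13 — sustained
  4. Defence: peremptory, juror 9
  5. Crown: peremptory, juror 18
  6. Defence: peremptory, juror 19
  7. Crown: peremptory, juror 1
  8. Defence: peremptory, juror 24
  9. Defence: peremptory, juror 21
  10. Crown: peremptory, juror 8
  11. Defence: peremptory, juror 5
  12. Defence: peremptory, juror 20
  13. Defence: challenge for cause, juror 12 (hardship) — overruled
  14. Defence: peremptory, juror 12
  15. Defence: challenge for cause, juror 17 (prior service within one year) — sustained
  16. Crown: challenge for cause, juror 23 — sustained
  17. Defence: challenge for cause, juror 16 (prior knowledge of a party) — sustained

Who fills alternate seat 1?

Removed: #1, #3, #5, #7, #8, #9, #12, #13, #16, #17, #18, #19, #20, #21, #23, #24.
Seating in order: seats 1–8 → #2, #4, #6, #10, #11, #14, #15, #22; alternates → #25.
So alternate 1 is #25.

25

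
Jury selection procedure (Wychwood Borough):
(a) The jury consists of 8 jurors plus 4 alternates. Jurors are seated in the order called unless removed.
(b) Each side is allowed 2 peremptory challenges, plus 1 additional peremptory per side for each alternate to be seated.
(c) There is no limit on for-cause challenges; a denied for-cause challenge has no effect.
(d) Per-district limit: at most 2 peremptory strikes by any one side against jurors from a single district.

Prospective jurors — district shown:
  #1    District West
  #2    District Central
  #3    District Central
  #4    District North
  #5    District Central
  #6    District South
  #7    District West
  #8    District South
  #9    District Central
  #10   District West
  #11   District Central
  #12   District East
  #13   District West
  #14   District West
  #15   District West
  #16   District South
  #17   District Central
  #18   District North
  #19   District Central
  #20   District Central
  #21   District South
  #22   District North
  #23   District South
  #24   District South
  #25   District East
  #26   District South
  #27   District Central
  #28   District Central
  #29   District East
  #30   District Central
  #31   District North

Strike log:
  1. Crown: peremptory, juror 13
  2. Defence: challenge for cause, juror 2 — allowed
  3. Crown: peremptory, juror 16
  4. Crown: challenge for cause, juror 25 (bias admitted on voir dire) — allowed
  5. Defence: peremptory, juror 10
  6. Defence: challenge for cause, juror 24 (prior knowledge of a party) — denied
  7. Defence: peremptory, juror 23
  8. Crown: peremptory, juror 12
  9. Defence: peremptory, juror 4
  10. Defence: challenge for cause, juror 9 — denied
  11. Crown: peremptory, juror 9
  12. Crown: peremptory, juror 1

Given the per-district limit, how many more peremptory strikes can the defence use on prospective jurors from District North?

Defence peremptories so far: #10, #23, #4 — 3 of 6 used, 3 left overall.
Against District North: #4 — 1 used; per-district cap 2 leaves 1.
Binding limit: min(3, 1) = 1.

1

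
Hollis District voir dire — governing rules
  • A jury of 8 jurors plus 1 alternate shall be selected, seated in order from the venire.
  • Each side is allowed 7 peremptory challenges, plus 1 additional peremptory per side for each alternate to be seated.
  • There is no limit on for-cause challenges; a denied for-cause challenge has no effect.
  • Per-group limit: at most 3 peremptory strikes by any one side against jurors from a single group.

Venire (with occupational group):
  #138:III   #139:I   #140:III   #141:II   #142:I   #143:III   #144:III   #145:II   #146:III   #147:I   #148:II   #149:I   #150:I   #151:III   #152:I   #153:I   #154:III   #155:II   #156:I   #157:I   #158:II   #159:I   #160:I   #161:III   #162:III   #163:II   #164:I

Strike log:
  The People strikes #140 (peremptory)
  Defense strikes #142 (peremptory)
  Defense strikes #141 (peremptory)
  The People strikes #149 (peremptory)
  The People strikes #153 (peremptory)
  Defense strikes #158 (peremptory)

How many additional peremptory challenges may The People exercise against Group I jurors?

The People peremptories so far: #140, #149, #153 — 3 of 8 used, 5 left overall.
Against Group I: #149, #153 — 2 used; per-group cap 3 leaves 1.
Binding limit: min(5, 1) = 1.

1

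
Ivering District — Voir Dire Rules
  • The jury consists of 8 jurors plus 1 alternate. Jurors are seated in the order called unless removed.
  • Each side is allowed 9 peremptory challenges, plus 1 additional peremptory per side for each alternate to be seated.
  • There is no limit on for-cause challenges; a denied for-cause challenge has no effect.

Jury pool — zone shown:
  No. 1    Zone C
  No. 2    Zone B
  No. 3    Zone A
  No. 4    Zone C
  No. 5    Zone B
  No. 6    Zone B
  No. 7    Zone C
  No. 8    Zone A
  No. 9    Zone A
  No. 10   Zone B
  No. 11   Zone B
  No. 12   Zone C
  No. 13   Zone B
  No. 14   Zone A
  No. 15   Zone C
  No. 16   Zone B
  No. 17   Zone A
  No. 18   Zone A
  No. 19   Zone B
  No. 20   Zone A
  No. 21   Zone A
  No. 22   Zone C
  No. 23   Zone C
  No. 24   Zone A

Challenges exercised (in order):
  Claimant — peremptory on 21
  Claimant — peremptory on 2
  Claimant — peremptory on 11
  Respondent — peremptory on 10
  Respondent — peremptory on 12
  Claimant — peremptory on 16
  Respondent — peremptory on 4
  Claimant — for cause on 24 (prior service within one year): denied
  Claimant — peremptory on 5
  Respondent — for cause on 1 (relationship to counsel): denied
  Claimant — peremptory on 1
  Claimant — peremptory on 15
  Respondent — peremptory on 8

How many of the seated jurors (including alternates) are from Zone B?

3

Removed: #1, #2, #4, #5, #8, #10, #11, #12, #15, #16, #21.
Seated (9 incl. alternates): #3, #6, #7, #9, #13, #14, #17, #18, #19.
Of those, in Zone B: #6, #13, #19 → 3.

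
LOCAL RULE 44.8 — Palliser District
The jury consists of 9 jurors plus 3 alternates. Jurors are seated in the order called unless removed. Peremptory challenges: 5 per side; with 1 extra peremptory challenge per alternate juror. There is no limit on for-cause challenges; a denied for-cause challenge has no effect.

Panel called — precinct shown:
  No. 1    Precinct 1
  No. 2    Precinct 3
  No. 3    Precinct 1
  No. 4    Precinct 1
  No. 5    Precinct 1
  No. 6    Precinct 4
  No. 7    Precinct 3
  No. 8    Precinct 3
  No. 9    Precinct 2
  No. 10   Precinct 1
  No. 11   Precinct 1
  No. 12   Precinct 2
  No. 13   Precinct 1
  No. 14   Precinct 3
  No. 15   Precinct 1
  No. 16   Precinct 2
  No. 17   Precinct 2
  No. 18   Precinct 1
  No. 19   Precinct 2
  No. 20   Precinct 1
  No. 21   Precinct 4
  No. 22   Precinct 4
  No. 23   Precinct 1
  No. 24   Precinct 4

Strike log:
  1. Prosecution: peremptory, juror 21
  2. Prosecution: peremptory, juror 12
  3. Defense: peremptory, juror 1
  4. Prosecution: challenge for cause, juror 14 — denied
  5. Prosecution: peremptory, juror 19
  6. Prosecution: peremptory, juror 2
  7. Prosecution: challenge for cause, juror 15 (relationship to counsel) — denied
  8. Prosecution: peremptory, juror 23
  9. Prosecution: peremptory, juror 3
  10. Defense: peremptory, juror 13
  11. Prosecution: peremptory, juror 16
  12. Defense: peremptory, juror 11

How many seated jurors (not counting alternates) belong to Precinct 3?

3

Removed: #1, #2, #3, #11, #12, #13, #16, #19, #21, #23.
Seated jurors 1–9: #4, #5, #6, #7, #8, #9, #10, #14, #15 (alternates #17, #18, #20 not counted).
Of those, in Precinct 3: #7, #8, #14 → 3.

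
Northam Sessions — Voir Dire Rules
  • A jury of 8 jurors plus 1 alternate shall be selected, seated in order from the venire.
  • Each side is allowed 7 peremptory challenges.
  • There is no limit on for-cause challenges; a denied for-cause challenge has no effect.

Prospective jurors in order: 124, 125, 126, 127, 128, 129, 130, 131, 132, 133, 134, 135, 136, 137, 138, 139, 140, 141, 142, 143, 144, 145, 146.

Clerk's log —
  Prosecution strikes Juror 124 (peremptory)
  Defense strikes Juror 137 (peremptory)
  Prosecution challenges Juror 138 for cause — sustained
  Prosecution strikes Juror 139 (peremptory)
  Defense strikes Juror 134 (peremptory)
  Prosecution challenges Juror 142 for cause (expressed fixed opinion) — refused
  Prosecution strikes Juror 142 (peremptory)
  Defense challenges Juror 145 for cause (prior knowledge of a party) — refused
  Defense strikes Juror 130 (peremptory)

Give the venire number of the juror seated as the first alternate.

135

Removed: #124, #130, #134, #137, #138, #139, #142. (#145 stays — for-cause denied.)
Seating in order: seats 1–8 → #125, #126, #127, #128, #129, #131, #132, #133; alternates → #135.
So alternate 1 is #135.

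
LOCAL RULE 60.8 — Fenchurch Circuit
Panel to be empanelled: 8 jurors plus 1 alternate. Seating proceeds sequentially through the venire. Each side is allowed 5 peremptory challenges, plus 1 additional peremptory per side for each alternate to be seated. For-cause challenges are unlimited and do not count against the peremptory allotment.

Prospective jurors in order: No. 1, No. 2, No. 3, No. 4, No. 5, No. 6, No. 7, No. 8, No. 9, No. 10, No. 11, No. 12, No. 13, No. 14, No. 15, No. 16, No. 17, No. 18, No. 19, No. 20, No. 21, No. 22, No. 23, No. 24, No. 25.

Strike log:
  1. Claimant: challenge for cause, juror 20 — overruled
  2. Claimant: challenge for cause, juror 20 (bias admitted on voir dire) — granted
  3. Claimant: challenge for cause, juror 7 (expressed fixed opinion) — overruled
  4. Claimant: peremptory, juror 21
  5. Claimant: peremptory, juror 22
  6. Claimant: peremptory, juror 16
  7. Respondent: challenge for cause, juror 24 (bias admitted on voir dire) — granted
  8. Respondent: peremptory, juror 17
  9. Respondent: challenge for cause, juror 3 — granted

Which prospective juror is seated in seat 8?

Removed: #3, #16, #17, #20, #21, #22, #24. (#7 stays — for-cause denied.)
Seating in order: seats 1–8 → #1, #2, #4, #5, #6, #7, #8, #9; alternates → #10.
So seat 8 is #9.

9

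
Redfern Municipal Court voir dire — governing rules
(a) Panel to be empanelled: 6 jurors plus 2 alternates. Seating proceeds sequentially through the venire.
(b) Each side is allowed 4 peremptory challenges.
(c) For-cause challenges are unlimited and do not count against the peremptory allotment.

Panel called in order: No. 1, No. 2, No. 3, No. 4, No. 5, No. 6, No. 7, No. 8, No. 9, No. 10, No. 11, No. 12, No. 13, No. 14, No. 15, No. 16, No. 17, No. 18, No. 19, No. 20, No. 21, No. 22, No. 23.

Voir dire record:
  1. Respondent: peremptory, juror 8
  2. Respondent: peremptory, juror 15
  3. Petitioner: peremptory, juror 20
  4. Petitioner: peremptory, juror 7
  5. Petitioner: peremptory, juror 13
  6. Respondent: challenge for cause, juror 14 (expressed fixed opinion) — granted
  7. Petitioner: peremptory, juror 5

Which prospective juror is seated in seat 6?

Removed: #5, #7, #8, #13, #14, #15, #20.
Seating in order: seats 1–6 → #1, #2, #3, #4, #6, #9; alternates → #10, #11.
So seat 6 is #9.

9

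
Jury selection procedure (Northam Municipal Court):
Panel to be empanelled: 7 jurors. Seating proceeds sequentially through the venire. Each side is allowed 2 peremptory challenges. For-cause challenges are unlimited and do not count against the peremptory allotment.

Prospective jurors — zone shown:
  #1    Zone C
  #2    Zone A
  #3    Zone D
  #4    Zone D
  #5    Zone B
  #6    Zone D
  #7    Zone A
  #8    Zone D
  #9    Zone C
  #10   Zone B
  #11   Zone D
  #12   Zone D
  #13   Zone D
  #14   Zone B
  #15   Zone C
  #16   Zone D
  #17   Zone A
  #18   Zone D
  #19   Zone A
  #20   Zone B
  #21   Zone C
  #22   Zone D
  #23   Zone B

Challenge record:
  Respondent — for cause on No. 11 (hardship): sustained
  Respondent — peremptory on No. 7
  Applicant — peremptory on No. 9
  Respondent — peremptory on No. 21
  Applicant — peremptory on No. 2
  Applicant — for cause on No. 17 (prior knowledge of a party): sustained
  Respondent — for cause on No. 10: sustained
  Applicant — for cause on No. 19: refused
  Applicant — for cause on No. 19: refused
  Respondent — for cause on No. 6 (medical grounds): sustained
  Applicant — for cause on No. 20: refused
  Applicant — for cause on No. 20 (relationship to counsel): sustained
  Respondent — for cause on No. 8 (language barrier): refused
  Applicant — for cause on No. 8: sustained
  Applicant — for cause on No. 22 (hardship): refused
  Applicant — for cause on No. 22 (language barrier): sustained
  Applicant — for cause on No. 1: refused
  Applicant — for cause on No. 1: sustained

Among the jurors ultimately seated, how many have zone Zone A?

0

Removed: #1, #2, #6, #7, #8, #9, #10, #11, #17, #20, #21, #22.
Seated jurors 1–7: #3, #4, #5, #12, #13, #14, #15.
None of those are in Zone A → 0.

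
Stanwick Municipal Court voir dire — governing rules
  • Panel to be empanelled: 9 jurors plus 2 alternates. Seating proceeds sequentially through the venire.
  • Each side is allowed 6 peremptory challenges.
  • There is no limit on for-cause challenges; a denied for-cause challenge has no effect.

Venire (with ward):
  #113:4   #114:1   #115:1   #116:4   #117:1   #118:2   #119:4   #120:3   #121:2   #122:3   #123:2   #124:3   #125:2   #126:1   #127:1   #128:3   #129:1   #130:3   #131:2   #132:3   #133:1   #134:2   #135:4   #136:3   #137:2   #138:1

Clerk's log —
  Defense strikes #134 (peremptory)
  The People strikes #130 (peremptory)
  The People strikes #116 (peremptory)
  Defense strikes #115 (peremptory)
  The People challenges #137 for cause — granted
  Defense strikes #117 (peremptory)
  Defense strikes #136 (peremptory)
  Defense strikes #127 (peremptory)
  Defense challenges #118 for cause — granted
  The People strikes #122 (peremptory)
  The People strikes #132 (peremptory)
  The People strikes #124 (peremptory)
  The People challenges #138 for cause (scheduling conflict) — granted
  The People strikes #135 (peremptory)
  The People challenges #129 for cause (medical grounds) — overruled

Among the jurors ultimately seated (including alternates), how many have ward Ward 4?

Removed: #115, #116, #117, #118, #122, #124, #127, #130, #132, #134, #135, #136, #137, #138.
Seated (11 incl. alternates): #113, #114, #119, #120, #121, #123, #125, #126, #128, #129, #131.
Of those, in Ward 4: #113, #119 → 2.

2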